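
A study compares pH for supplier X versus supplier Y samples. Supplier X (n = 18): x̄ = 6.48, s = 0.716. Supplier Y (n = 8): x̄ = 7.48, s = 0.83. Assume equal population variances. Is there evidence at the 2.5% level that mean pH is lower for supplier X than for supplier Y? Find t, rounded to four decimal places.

-3.1335

Let group 1 = supplier X, group 2 = supplier Y. H0: μ_1 = μ_2; H1: μ_1 < μ_2 (two-sample pooled-variance t-test, left-tailed).
s_p² = [(18−1)·0.716² + (8−1)·0.83²]/(18+8−2) = 0.56406
t = (6.48 − 7.48)/√[0.56406·(1/18 + 1/8)] = -3.1335
df = n₁ + n₂ − 2 = 24
p-value = P(T ≤ -3.1335) ≈ 0.0023
Since p ≈ 0.0023 < α = 0.025, reject H0; the evidence is statistically significant.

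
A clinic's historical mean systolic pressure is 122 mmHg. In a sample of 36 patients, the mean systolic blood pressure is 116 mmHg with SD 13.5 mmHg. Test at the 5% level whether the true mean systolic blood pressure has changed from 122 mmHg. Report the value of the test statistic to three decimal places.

H0: μ = 122; H1: μ ≠ 122 (one-sample t-test, two-sided).
t = (x̄ − μ₀)/(s/√n) = (116 − 122)/(13.5/√36) = -2.667
df = n − 1 = 35
Two-sided p-value ≈ 0.0115
Since p ≈ 0.0115 < α = 0.05, reject H0; the evidence is statistically significant.

-2.667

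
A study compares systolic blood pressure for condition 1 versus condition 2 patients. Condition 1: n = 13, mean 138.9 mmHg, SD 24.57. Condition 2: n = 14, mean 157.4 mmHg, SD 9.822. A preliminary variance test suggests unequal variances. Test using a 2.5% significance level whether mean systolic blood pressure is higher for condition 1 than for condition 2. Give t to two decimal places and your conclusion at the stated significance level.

Let group 1 = condition 1, group 2 = condition 2. H0: μ_1 = μ_2; H1: μ_1 > μ_2 (Welch's two-sample t-test, right-tailed).
t = (x̄_1 − x̄_2)/√(s_1²/n_1 + s_2²/n_2) = (138.9 − 157.4)/√(24.57²/13 + 9.822²/14) = -2.53
Welch–Satterthwaite df ≈ 15.51
p-value = P(T ≥ -2.53) ≈ 0.989
Since p ≈ 0.989 > α = 0.025, fail to reject H0; the data do not provide sufficient evidence against H0.

t = -2.53; fail to reject H0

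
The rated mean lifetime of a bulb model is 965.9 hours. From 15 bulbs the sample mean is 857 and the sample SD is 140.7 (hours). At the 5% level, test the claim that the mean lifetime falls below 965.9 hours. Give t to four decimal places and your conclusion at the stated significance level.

H0: μ = 965.9; H1: μ < 965.9 (one-sample t-test, left-tailed).
t = (x̄ − μ₀)/(s/√n) = (857 − 965.9)/(140.7/√15) = -2.9976
df = n − 1 = 14
p-value = P(T ≤ -2.9976) ≈ 0.0048
Since p ≈ 0.0048 < α = 0.05, reject H0; the evidence is statistically significant.

t = -2.9976; reject H0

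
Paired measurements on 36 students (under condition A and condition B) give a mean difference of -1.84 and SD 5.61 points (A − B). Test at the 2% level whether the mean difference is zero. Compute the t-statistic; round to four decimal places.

H0: μ_d = 0; H1: μ_d ≠ 0 (paired t-test on the differences, two-sided).
t = d̄/(s_d/√n) = -1.84/(5.61/√36) = -1.9679
df = n − 1 = 35
Two-sided p-value ≈ 0.0570
Since p ≈ 0.0570 > α = 0.02, fail to reject H0; the data do not provide sufficient evidence against H0.

-1.9679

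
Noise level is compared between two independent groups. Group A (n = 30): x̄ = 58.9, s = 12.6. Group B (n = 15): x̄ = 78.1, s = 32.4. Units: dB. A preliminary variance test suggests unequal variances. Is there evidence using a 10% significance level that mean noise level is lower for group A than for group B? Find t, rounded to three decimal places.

Let group 1 = group A, group 2 = group B. H0: μ_1 = μ_2; H1: μ_1 < μ_2 (Welch's two-sample t-test, left-tailed).
t = (x̄_1 − x̄_2)/√(s_1²/n_1 + s_2²/n_2) = (58.9 − 78.1)/√(12.6²/30 + 32.4²/15) = -2.213
Welch–Satterthwaite df ≈ 16.15
p-value = P(T ≤ -2.213) ≈ 0.0208
Since p ≈ 0.0208 < α = 0.1, reject H0; the data support H1.

-2.213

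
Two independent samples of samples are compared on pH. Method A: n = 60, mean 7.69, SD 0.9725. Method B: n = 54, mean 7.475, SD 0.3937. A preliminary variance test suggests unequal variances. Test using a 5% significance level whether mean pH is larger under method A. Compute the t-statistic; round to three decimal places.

Let group 1 = method A, group 2 = method B. H0: μ_1 = μ_2; H1: μ_1 > μ_2 (Welch's two-sample t-test, right-tailed).
t = (x̄_1 − x̄_2)/√(s_1²/n_1 + s_2²/n_2) = (7.69 − 7.475)/√(0.9725²/60 + 0.3937²/54) = 1.575
Welch–Satterthwaite df ≈ 79.51
p-value = P(T ≥ 1.575) ≈ 0.060
Since p ≈ 0.060 > α = 0.05, fail to reject H0; the evidence is not statistically significant.

1.575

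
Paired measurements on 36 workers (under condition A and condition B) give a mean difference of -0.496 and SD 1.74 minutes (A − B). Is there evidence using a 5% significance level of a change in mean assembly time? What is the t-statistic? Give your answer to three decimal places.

-1.710

H0: μ_d = 0; H1: μ_d ≠ 0 (paired t-test on the differences, two-sided).
t = d̄/(s_d/√n) = -0.496/(1.74/√36) = -1.710
df = n − 1 = 35
Two-sided p-value ≈ 0.0961
Since p ≈ 0.0961 > α = 0.05, fail to reject H0; the data do not provide sufficient evidence against H0.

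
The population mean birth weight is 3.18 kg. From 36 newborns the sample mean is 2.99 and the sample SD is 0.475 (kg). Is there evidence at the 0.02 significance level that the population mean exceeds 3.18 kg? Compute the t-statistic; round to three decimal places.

-2.400

H0: μ = 3.18; H1: μ > 3.18 (one-sample t-test, right-tailed).
t = (x̄ − μ₀)/(s/√n) = (2.99 − 3.18)/(0.475/√36) = -2.400
df = n − 1 = 35
p-value = P(T ≥ -2.400) ≈ 0.989
Since p ≈ 0.989 > α = 0.02, fail to reject H0; the data do not provide sufficient evidence against H0.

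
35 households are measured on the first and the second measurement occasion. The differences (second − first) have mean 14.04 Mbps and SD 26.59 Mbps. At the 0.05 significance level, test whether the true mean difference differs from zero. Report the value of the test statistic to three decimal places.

3.124

H0: μ_d = 0; H1: μ_d ≠ 0 (paired t-test on the differences, two-sided).
t = d̄/(s_d/√n) = 14.04/(26.59/√35) = 3.124
df = n − 1 = 34
Two-sided p-value ≈ 0.0036
Since p ≈ 0.0036 < α = 0.05, reject H0; the data support H1.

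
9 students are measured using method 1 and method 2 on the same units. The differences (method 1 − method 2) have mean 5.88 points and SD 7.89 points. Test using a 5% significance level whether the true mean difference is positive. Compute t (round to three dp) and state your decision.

H0: μ_d = 0; H1: μ_d > 0 (paired t-test on the differences, right-tailed).
t = d̄/(s_d/√n) = 5.88/(7.89/√9) = 2.236
df = n − 1 = 8
p-value = P(T ≥ 2.236) ≈ 0.028
Since p ≈ 0.028 < α = 0.05, reject H0; the data support H1.

t = 2.236; reject H0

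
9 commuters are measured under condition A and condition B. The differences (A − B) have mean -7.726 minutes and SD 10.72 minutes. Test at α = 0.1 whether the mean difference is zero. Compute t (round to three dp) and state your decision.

t = -2.162; reject H0

H0: μ_d = 0; H1: μ_d ≠ 0 (paired t-test on the differences, two-sided).
t = d̄/(s_d/√n) = -7.726/(10.72/√9) = -2.162
df = n − 1 = 8
Two-sided p-value ≈ 0.0626
Since p ≈ 0.0626 < α = 0.1, reject H0; the evidence is statistically significant.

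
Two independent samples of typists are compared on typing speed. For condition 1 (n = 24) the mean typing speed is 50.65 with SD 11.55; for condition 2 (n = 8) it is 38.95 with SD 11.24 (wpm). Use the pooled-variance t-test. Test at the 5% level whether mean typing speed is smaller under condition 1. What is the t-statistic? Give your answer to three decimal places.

2.497

Let group 1 = condition 1, group 2 = condition 2. H0: μ_1 = μ_2; H1: μ_1 < μ_2 (two-sample pooled-variance t-test, left-tailed).
s_p² = [(24−1)·11.55² + (8−1)·11.24²]/(24+8−2) = 131.754
t = (50.65 − 38.95)/√[131.754·(1/24 + 1/8)] = 2.497
df = n₁ + n₂ − 2 = 30
p-value = P(T ≤ 2.497) ≈ 0.9909
Since p ≈ 0.9909 > α = 0.05, fail to reject H0; the data do not provide sufficient evidence against H0.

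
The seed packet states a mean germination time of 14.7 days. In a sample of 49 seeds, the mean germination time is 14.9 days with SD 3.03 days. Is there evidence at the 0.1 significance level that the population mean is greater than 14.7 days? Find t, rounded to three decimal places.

H0: μ = 14.7; H1: μ > 14.7 (one-sample t-test, right-tailed).
t = (x̄ − μ₀)/(s/√n) = (14.9 − 14.7)/(3.03/√49) = 0.462
df = n − 1 = 48
p-value = P(T ≥ 0.462) ≈ 0.3231
Since p ≈ 0.3231 > α = 0.1, fail to reject H0; the evidence is not statistically significant.

0.462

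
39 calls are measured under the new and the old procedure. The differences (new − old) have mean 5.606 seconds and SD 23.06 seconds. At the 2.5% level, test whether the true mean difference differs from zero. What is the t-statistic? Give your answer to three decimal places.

1.518

H0: μ_d = 0; H1: μ_d ≠ 0 (paired t-test on the differences, two-sided).
t = d̄/(s_d/√n) = 5.606/(23.06/√39) = 1.518
df = n − 1 = 38
Two-sided p-value ≈ 0.1372
Since p ≈ 0.1372 > α = 0.025, fail to reject H0; the data do not provide sufficient evidence against H0.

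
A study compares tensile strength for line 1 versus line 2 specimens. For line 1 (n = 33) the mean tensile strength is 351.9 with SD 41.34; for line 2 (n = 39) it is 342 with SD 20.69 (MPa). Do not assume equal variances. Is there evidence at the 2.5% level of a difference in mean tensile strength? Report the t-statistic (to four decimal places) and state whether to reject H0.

t = 1.2496; fail to reject H0

Let group 1 = line 1, group 2 = line 2. H0: μ_1 = μ_2; H1: μ_1 ≠ μ_2 (Welch's two-sample t-test, two-sided).
t = (x̄_1 − x̄_2)/√(s_1²/n_1 + s_2²/n_2) = (351.9 − 342)/√(41.34²/33 + 20.69²/39) = 1.2496
Welch–Satterthwaite df ≈ 45.29
Two-sided p-value ≈ 0.218
Since p ≈ 0.218 > α = 0.025, fail to reject H0; the evidence is not statistically significant.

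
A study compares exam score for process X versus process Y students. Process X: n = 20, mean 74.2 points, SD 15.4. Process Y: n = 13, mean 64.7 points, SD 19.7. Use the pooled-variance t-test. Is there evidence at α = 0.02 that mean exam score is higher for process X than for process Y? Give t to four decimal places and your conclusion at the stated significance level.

Let group 1 = process X, group 2 = process Y. H0: μ_1 = μ_2; H1: μ_1 > μ_2 (two-sample pooled-variance t-test, right-tailed).
s_p² = [(20−1)·15.4² + (13−1)·19.7²]/(20+13−2) = 295.585
t = (74.2 − 64.7)/√[295.585·(1/20 + 1/13)] = 1.5510
df = n₁ + n₂ − 2 = 31
p-value = P(T ≥ 1.5510) ≈ 0.066
Since p ≈ 0.066 > α = 0.02, fail to reject H0; the data do not provide sufficient evidence against H0.

t = 1.5510; fail to reject H0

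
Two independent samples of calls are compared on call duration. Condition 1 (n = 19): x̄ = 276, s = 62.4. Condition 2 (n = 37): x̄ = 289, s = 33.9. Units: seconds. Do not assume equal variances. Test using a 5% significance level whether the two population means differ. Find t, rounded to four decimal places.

-0.8462

Let group 1 = condition 1, group 2 = condition 2. H0: μ_1 = μ_2; H1: μ_1 ≠ μ_2 (Welch's two-sample t-test, two-sided).
t = (x̄_1 − x̄_2)/√(s_1²/n_1 + s_2²/n_2) = (276 − 289)/√(62.4²/19 + 33.9²/37) = -0.8462
Welch–Satterthwaite df ≈ 23.60
Two-sided p-value ≈ 0.406
Since p ≈ 0.406 > α = 0.05, fail to reject H0; the data do not provide sufficient evidence against H0.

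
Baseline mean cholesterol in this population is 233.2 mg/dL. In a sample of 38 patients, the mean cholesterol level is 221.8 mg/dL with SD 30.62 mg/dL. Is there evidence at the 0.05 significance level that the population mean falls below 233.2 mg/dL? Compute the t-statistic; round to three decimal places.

-2.295

H0: μ = 233.2; H1: μ < 233.2 (one-sample t-test, left-tailed).
t = (x̄ − μ₀)/(s/√n) = (221.8 − 233.2)/(30.62/√38) = -2.295
df = n − 1 = 37
p-value = P(T ≤ -2.295) ≈ 0.0138
Since p ≈ 0.0138 < α = 0.05, reject H0; the data support H1.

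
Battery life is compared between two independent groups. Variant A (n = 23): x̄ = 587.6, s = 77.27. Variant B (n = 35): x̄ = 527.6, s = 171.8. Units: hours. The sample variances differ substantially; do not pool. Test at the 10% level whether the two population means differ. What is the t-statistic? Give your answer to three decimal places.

1.807

Let group 1 = variant A, group 2 = variant B. H0: μ_1 = μ_2; H1: μ_1 ≠ μ_2 (Welch's two-sample t-test, two-sided).
t = (x̄_1 − x̄_2)/√(s_1²/n_1 + s_2²/n_2) = (587.6 − 527.6)/√(77.27²/23 + 171.8²/35) = 1.807
Welch–Satterthwaite df ≈ 50.73
Two-sided p-value ≈ 0.0767
Since p ≈ 0.0767 < α = 0.1, reject H0; the evidence is statistically significant.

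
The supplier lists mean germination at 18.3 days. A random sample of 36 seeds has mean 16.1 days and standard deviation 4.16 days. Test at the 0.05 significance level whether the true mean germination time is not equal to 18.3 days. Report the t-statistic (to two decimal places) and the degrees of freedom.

H0: μ = 18.3; H1: μ ≠ 18.3 (one-sample t-test, two-sided).
t = (x̄ − μ₀)/(s/√n) = (16.1 − 18.3)/(4.16/√36) = -3.17
df = n − 1 = 35
Two-sided p-value ≈ 0.003
Since p ≈ 0.003 < α = 0.05, reject H0; the evidence is statistically significant.

t = -3.17, df = 35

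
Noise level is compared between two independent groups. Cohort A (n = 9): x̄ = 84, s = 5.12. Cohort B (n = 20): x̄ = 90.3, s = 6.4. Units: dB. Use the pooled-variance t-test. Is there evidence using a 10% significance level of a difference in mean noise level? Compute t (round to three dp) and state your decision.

t = -2.595; reject H0

Let group 1 = cohort A, group 2 = cohort B. H0: μ_1 = μ_2; H1: μ_1 ≠ μ_2 (two-sample pooled-variance t-test, two-sided).
s_p² = [(9−1)·5.12² + (20−1)·6.4²]/(9+20−2) = 36.5909
t = (84 − 90.3)/√[36.5909·(1/9 + 1/20)] = -2.595
df = n₁ + n₂ − 2 = 27
Two-sided p-value ≈ 0.015
Since p ≈ 0.015 < α = 0.1, reject H0; the data support H1.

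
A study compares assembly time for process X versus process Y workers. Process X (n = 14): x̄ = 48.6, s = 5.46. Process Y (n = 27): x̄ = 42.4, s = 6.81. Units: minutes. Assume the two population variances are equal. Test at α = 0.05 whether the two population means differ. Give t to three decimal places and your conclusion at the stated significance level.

t = 2.945; reject H0

Let group 1 = process X, group 2 = process Y. H0: μ_1 = μ_2; H1: μ_1 ≠ μ_2 (two-sample pooled-variance t-test, two-sided).
s_p² = [(14−1)·5.46² + (27−1)·6.81²]/(14+27−2) = 40.8546
t = (48.6 − 42.4)/√[40.8546·(1/14 + 1/27)] = 2.945
df = n₁ + n₂ − 2 = 39
Two-sided p-value ≈ 0.0054
Since p ≈ 0.0054 < α = 0.05, reject H0; the evidence is statistically significant.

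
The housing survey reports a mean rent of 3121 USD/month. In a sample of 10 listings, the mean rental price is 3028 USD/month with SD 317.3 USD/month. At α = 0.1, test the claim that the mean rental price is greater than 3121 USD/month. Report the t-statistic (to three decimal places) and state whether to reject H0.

t = -0.927; fail to reject H0

H0: μ = 3121; H1: μ > 3121 (one-sample t-test, right-tailed).
t = (x̄ − μ₀)/(s/√n) = (3028 − 3121)/(317.3/√10) = -0.927
df = n − 1 = 9
p-value = P(T ≥ -0.927) ≈ 0.8109
Since p ≈ 0.8109 > α = 0.1, fail to reject H0; the evidence is not statistically significant.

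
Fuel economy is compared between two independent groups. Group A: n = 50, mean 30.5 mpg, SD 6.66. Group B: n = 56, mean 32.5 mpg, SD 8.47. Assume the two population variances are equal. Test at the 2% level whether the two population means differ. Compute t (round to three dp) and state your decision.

Let group 1 = group A, group 2 = group B. H0: μ_1 = μ_2; H1: μ_1 ≠ μ_2 (two-sample pooled-variance t-test, two-sided).
s_p² = [(50−1)·6.66² + (56−1)·8.47²]/(50+56−2) = 58.8382
t = (30.5 − 32.5)/√[58.8382·(1/50 + 1/56)] = -1.340
df = n₁ + n₂ − 2 = 104
Two-sided p-value ≈ 0.1831
Since p ≈ 0.1831 > α = 0.02, fail to reject H0; the data do not provide sufficient evidence against H0.

t = -1.340; fail to reject H0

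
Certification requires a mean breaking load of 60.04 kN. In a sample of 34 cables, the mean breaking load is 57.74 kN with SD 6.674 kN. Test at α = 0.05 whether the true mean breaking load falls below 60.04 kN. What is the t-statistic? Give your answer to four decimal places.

-2.0095

H0: μ = 60.04; H1: μ < 60.04 (one-sample t-test, left-tailed).
t = (x̄ − μ₀)/(s/√n) = (57.74 − 60.04)/(6.674/√34) = -2.0095
df = n − 1 = 33
p-value = P(T ≤ -2.0095) ≈ 0.026
Since p ≈ 0.026 < α = 0.05, reject H0; the evidence is statistically significant.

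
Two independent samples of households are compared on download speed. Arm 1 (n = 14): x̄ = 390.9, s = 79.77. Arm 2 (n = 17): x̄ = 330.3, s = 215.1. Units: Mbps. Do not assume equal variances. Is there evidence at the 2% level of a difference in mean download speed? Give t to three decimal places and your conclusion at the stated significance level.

Let group 1 = arm 1, group 2 = arm 2. H0: μ_1 = μ_2; H1: μ_1 ≠ μ_2 (Welch's two-sample t-test, two-sided).
t = (x̄_1 − x̄_2)/√(s_1²/n_1 + s_2²/n_2) = (390.9 − 330.3)/√(79.77²/14 + 215.1²/17) = 1.075
Welch–Satterthwaite df ≈ 21.07
Two-sided p-value ≈ 0.294
Since p ≈ 0.294 > α = 0.02, fail to reject H0; the data do not provide sufficient evidence against H0.

t = 1.075; fail to reject H0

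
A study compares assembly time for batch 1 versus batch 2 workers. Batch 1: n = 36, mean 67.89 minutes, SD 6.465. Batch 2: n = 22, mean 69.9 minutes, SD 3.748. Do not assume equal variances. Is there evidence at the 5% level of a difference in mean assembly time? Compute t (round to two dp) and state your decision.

t = -1.50; fail to reject H0

Let group 1 = batch 1, group 2 = batch 2. H0: μ_1 = μ_2; H1: μ_1 ≠ μ_2 (Welch's two-sample t-test, two-sided).
t = (x̄_1 − x̄_2)/√(s_1²/n_1 + s_2²/n_2) = (67.89 − 69.9)/√(6.465²/36 + 3.748²/22) = -1.50
Welch–Satterthwaite df ≈ 55.90
Two-sided p-value ≈ 0.1397
Since p ≈ 0.1397 > α = 0.05, fail to reject H0; the evidence is not statistically significant.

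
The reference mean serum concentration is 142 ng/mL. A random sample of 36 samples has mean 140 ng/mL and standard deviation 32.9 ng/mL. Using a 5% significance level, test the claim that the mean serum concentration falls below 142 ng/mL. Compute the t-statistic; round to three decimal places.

H0: μ = 142; H1: μ < 142 (one-sample t-test, left-tailed).
t = (x̄ − μ₀)/(s/√n) = (140 − 142)/(32.9/√36) = -0.365
df = n − 1 = 35
p-value = P(T ≤ -0.365) ≈ 0.359
Since p ≈ 0.359 > α = 0.05, fail to reject H0; the data do not provide sufficient evidence against H0.

-0.365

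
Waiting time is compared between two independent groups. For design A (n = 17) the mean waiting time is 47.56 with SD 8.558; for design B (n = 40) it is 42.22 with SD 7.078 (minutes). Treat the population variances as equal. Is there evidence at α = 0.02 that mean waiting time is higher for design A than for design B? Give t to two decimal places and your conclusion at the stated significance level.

Let group 1 = design A, group 2 = design B. H0: μ_1 = μ_2; H1: μ_1 > μ_2 (two-sample pooled-variance t-test, right-tailed).
s_p² = [(17−1)·8.558² + (40−1)·7.078²]/(17+40−2) = 56.8301
t = (47.56 − 42.22)/√[56.8301·(1/17 + 1/40)] = 2.45
df = n₁ + n₂ − 2 = 55
p-value = P(T ≥ 2.45) ≈ 0.0088
Since p ≈ 0.0088 < α = 0.02, reject H0; the evidence is statistically significant.

t = 2.45; reject H0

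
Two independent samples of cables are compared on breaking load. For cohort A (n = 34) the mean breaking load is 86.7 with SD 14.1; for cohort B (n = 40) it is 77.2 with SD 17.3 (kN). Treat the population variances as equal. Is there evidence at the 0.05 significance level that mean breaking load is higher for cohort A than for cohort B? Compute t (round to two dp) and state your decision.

t = 2.56; reject H0

Let group 1 = cohort A, group 2 = cohort B. H0: μ_1 = μ_2; H1: μ_1 > μ_2 (two-sample pooled-variance t-test, right-tailed).
s_p² = [(34−1)·14.1² + (40−1)·17.3²]/(34+40−2) = 253.237
t = (86.7 − 77.2)/√[253.237·(1/34 + 1/40)] = 2.56
df = n₁ + n₂ − 2 = 72
p-value = P(T ≥ 2.56) ≈ 0.006
Since p ≈ 0.006 < α = 0.05, reject H0; the evidence is statistically significant.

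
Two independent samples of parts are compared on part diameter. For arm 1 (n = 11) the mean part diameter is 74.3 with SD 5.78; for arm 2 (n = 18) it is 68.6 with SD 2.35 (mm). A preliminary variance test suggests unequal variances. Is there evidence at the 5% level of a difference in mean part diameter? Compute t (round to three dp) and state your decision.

t = 3.117; reject H0

Let group 1 = arm 1, group 2 = arm 2. H0: μ_1 = μ_2; H1: μ_1 ≠ μ_2 (Welch's two-sample t-test, two-sided).
t = (x̄_1 − x̄_2)/√(s_1²/n_1 + s_2²/n_2) = (74.3 − 68.6)/√(5.78²/11 + 2.35²/18) = 3.117
Welch–Satterthwaite df ≈ 12.05
Two-sided p-value ≈ 0.009
Since p ≈ 0.009 < α = 0.05, reject H0; the data support H1.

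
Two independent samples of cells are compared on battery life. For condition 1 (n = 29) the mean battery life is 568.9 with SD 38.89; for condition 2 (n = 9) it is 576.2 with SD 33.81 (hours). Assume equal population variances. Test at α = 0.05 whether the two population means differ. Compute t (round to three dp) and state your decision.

t = -0.506; fail to reject H0

Let group 1 = condition 1, group 2 = condition 2. H0: μ_1 = μ_2; H1: μ_1 ≠ μ_2 (two-sample pooled-variance t-test, two-sided).
s_p² = [(29−1)·38.89² + (9−1)·33.81²]/(29+9−2) = 1430.36
t = (568.9 − 576.2)/√[1430.36·(1/29 + 1/9)] = -0.506
df = n₁ + n₂ − 2 = 36
Two-sided p-value ≈ 0.6160
Since p ≈ 0.6160 > α = 0.05, fail to reject H0; the data do not provide sufficient evidence against H0.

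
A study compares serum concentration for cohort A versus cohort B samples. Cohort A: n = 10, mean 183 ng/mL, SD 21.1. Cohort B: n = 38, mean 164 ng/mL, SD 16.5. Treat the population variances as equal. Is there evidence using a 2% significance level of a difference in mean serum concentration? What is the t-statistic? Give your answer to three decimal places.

Let group 1 = cohort A, group 2 = cohort B. H0: μ_1 = μ_2; H1: μ_1 ≠ μ_2 (two-sample pooled-variance t-test, two-sided).
s_p² = [(10−1)·21.1² + (38−1)·16.5²]/(10+38−2) = 306.09
t = (183 − 164)/√[306.09·(1/10 + 1/38)] = 3.056
df = n₁ + n₂ − 2 = 46
Two-sided p-value ≈ 0.0037
Since p ≈ 0.0037 < α = 0.02, reject H0; the evidence is statistically significant.

3.056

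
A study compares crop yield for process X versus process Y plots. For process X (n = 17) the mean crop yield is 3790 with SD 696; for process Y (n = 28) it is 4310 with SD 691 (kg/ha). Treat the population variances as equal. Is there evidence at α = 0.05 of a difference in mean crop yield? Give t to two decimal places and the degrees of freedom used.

t = -2.44, df = 43

Let group 1 = process X, group 2 = process Y. H0: μ_1 = μ_2; H1: μ_1 ≠ μ_2 (two-sample pooled-variance t-test, two-sided).
s_p² = [(17−1)·696² + (28−1)·691²]/(17+28−2) = 480061
t = (3790 − 4310)/√[480061·(1/17 + 1/28)] = -2.44
df = n₁ + n₂ − 2 = 43
Two-sided p-value ≈ 0.0188
Since p ≈ 0.0188 < α = 0.05, reject H0; the data support H1.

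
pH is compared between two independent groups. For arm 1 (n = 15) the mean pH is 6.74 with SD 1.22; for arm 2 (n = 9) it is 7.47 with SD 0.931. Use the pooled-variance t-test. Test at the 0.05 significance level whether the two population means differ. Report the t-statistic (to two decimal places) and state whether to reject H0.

t = -1.54; fail to reject H0

Let group 1 = arm 1, group 2 = arm 2. H0: μ_1 = μ_2; H1: μ_1 ≠ μ_2 (two-sample pooled-variance t-test, two-sided).
s_p² = [(15−1)·1.22² + (9−1)·0.931²]/(15+9−2) = 1.26235
t = (6.74 − 7.47)/√[1.26235·(1/15 + 1/9)] = -1.54
df = n₁ + n₂ − 2 = 22
Two-sided p-value ≈ 0.1376
Since p ≈ 0.1376 > α = 0.05, fail to reject H0; the evidence is not statistically significant.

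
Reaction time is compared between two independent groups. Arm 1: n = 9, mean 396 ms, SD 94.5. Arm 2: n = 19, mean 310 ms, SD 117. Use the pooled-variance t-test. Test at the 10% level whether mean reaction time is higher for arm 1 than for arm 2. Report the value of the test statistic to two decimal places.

1.92

Let group 1 = arm 1, group 2 = arm 2. H0: μ_1 = μ_2; H1: μ_1 > μ_2 (two-sample pooled-variance t-test, right-tailed).
s_p² = [(9−1)·94.5² + (19−1)·117²]/(9+19−2) = 12224.8
t = (396 − 310)/√[12224.8·(1/9 + 1/19)] = 1.92
df = n₁ + n₂ − 2 = 26
p-value = P(T ≥ 1.92) ≈ 0.0328
Since p ≈ 0.0328 < α = 0.1, reject H0; the data support H1.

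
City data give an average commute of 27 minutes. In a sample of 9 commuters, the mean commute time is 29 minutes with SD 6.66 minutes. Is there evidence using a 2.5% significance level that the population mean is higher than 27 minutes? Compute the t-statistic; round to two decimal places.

H0: μ = 27; H1: μ > 27 (one-sample t-test, right-tailed).
t = (x̄ − μ₀)/(s/√n) = (29 − 27)/(6.66/√9) = 0.90
df = n − 1 = 8
p-value = P(T ≥ 0.90) ≈ 0.197
Since p ≈ 0.197 > α = 0.025, fail to reject H0; the data do not provide sufficient evidence against H0.

0.90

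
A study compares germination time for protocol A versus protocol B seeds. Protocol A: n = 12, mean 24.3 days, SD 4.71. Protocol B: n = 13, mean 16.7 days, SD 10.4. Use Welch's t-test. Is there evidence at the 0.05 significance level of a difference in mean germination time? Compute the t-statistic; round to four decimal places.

2.3833

Let group 1 = protocol A, group 2 = protocol B. H0: μ_1 = μ_2; H1: μ_1 ≠ μ_2 (Welch's two-sample t-test, two-sided).
t = (x̄_1 − x̄_2)/√(s_1²/n_1 + s_2²/n_2) = (24.3 − 16.7)/√(4.71²/12 + 10.4²/13) = 2.3833
Welch–Satterthwaite df ≈ 17.01
Two-sided p-value ≈ 0.0291
Since p ≈ 0.0291 < α = 0.05, reject H0; the evidence is statistically significant.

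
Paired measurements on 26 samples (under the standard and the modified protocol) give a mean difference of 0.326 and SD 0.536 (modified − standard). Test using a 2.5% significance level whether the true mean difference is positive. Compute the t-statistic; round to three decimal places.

3.101

H0: μ_d = 0; H1: μ_d > 0 (paired t-test on the differences, right-tailed).
t = d̄/(s_d/√n) = 0.326/(0.536/√26) = 3.101
df = n − 1 = 25
p-value = P(T ≥ 3.101) ≈ 0.0024
Since p ≈ 0.0024 < α = 0.025, reject H0; the evidence is statistically significant.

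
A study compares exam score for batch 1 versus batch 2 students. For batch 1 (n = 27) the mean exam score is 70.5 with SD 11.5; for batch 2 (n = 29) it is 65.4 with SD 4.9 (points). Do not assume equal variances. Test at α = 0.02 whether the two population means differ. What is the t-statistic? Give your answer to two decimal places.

2.13

Let group 1 = batch 1, group 2 = batch 2. H0: μ_1 = μ_2; H1: μ_1 ≠ μ_2 (Welch's two-sample t-test, two-sided).
t = (x̄_1 − x̄_2)/√(s_1²/n_1 + s_2²/n_2) = (70.5 − 65.4)/√(11.5²/27 + 4.9²/29) = 2.13
Welch–Satterthwaite df ≈ 34.61
Two-sided p-value ≈ 0.040
Since p ≈ 0.040 > α = 0.02, fail to reject H0; the evidence is not statistically significant.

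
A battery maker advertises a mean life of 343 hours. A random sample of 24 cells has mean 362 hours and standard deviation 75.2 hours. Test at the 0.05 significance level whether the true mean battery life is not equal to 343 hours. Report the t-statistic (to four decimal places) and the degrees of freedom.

H0: μ = 343; H1: μ ≠ 343 (one-sample t-test, two-sided).
t = (x̄ − μ₀)/(s/√n) = (362 − 343)/(75.2/√24) = 1.2378
df = n − 1 = 23
Two-sided p-value ≈ 0.228
Since p ≈ 0.228 > α = 0.05, fail to reject H0; the evidence is not statistically significant.

t = 1.2378, df = 23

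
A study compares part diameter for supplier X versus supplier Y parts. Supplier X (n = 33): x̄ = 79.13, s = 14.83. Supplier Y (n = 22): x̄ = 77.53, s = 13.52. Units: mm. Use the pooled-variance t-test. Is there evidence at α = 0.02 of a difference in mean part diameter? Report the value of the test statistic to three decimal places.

Let group 1 = supplier X, group 2 = supplier Y. H0: μ_1 = μ_2; H1: μ_1 ≠ μ_2 (two-sample pooled-variance t-test, two-sided).
s_p² = [(33−1)·14.83² + (22−1)·13.52²]/(33+22−2) = 205.214
t = (79.13 − 77.53)/√[205.214·(1/33 + 1/22)] = 0.406
df = n₁ + n₂ − 2 = 53
Two-sided p-value ≈ 0.6865
Since p ≈ 0.6865 > α = 0.02, fail to reject H0; the data do not provide sufficient evidence against H0.

0.406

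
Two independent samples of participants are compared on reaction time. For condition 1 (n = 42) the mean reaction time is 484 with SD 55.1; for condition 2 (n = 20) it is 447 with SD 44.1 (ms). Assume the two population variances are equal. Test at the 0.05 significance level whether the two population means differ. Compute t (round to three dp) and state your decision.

t = 2.626; reject H0

Let group 1 = condition 1, group 2 = condition 2. H0: μ_1 = μ_2; H1: μ_1 ≠ μ_2 (two-sample pooled-variance t-test, two-sided).
s_p² = [(42−1)·55.1² + (20−1)·44.1²]/(42+20−2) = 2690.46
t = (484 − 447)/√[2690.46·(1/42 + 1/20)] = 2.626
df = n₁ + n₂ − 2 = 60
Two-sided p-value ≈ 0.011
Since p ≈ 0.011 < α = 0.05, reject H0; the data support H1.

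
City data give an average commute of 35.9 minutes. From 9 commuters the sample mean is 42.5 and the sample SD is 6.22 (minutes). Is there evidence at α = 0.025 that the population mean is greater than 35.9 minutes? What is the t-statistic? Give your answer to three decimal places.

3.183

H0: μ = 35.9; H1: μ > 35.9 (one-sample t-test, right-tailed).
t = (x̄ − μ₀)/(s/√n) = (42.5 − 35.9)/(6.22/√9) = 3.183
df = n − 1 = 8
p-value = P(T ≥ 3.183) ≈ 0.006
Since p ≈ 0.006 < α = 0.025, reject H0; the data support H1.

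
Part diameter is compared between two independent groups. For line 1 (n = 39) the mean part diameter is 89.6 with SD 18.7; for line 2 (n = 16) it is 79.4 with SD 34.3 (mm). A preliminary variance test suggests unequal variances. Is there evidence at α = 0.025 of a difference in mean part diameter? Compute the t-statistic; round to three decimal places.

Let group 1 = line 1, group 2 = line 2. H0: μ_1 = μ_2; H1: μ_1 ≠ μ_2 (Welch's two-sample t-test, two-sided).
t = (x̄_1 − x̄_2)/√(s_1²/n_1 + s_2²/n_2) = (89.6 − 79.4)/√(18.7²/39 + 34.3²/16) = 1.123
Welch–Satterthwaite df ≈ 18.77
Two-sided p-value ≈ 0.2756
Since p ≈ 0.2756 > α = 0.025, fail to reject H0; the evidence is not statistically significant.

1.123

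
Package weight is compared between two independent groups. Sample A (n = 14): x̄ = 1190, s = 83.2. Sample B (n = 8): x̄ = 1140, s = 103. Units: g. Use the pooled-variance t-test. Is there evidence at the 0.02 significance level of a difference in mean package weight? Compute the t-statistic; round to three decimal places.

1.245

Let group 1 = sample A, group 2 = sample B. H0: μ_1 = μ_2; H1: μ_1 ≠ μ_2 (two-sample pooled-variance t-test, two-sided).
s_p² = [(14−1)·83.2² + (8−1)·103²]/(14+8−2) = 8212.61
t = (1190 − 1140)/√[8212.61·(1/14 + 1/8)] = 1.245
df = n₁ + n₂ − 2 = 20
Two-sided p-value ≈ 0.228
Since p ≈ 0.228 > α = 0.02, fail to reject H0; the evidence is not statistically significant.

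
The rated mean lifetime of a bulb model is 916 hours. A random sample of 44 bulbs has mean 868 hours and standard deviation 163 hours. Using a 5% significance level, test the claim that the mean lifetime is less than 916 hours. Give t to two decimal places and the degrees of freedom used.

t = -1.95, df = 43

H0: μ = 916; H1: μ < 916 (one-sample t-test, left-tailed).
t = (x̄ − μ₀)/(s/√n) = (868 − 916)/(163/√44) = -1.95
df = n − 1 = 43
p-value = P(T ≤ -1.95) ≈ 0.0287
Since p ≈ 0.0287 < α = 0.05, reject H0; the evidence is statistically significant.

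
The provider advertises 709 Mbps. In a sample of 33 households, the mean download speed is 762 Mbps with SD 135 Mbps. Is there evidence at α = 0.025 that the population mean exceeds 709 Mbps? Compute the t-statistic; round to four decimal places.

2.2553

H0: μ = 709; H1: μ > 709 (one-sample t-test, right-tailed).
t = (x̄ − μ₀)/(s/√n) = (762 − 709)/(135/√33) = 2.2553
df = n − 1 = 32
p-value = P(T ≥ 2.2553) ≈ 0.016
Since p ≈ 0.016 < α = 0.025, reject H0; the data support H1.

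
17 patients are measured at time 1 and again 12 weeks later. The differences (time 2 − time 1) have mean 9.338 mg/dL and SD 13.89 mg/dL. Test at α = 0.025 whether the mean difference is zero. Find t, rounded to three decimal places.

2.772

H0: μ_d = 0; H1: μ_d ≠ 0 (paired t-test on the differences, two-sided).
t = d̄/(s_d/√n) = 9.338/(13.89/√17) = 2.772
df = n − 1 = 16
Two-sided p-value ≈ 0.0136
Since p ≈ 0.0136 < α = 0.025, reject H0; the evidence is statistically significant.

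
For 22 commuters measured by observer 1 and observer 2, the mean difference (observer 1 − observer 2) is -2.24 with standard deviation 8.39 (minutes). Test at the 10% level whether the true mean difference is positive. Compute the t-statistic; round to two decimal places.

-1.25

H0: μ_d = 0; H1: μ_d > 0 (paired t-test on the differences, right-tailed).
t = d̄/(s_d/√n) = -2.24/(8.39/√22) = -1.25
df = n − 1 = 21
p-value = P(T ≥ -1.25) ≈ 0.888
Since p ≈ 0.888 > α = 0.1, fail to reject H0; the data do not provide sufficient evidence against H0.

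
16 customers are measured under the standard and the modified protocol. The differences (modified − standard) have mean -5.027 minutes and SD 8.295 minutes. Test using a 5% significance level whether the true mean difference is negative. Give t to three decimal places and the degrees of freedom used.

t = -2.424, df = 15

H0: μ_d = 0; H1: μ_d < 0 (paired t-test on the differences, left-tailed).
t = d̄/(s_d/√n) = -5.027/(8.295/√16) = -2.424
df = n − 1 = 15
p-value = P(T ≤ -2.424) ≈ 0.0142
Since p ≈ 0.0142 < α = 0.05, reject H0; the data support H1.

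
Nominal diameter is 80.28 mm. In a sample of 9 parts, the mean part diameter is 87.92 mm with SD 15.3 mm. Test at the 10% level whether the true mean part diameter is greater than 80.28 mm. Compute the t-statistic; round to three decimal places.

H0: μ = 80.28; H1: μ > 80.28 (one-sample t-test, right-tailed).
t = (x̄ − μ₀)/(s/√n) = (87.92 − 80.28)/(15.3/√9) = 1.498
df = n − 1 = 8
p-value = P(T ≥ 1.498) ≈ 0.0863
Since p ≈ 0.0863 < α = 0.1, reject H0; the data support H1.

1.498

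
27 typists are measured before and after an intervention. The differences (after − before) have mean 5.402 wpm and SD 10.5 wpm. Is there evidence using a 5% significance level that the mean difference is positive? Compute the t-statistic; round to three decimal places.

H0: μ_d = 0; H1: μ_d > 0 (paired t-test on the differences, right-tailed).
t = d̄/(s_d/√n) = 5.402/(10.5/√27) = 2.673
df = n − 1 = 26
p-value = P(T ≥ 2.673) ≈ 0.0064
Since p ≈ 0.0064 < α = 0.05, reject H0; the evidence is statistically significant.

2.673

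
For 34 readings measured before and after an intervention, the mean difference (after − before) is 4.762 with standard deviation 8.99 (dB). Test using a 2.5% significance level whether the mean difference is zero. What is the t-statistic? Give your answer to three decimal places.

H0: μ_d = 0; H1: μ_d ≠ 0 (paired t-test on the differences, two-sided).
t = d̄/(s_d/√n) = 4.762/(8.99/√34) = 3.089
df = n − 1 = 33
Two-sided p-value ≈ 0.004
Since p ≈ 0.004 < α = 0.025, reject H0; the data support H1.

3.089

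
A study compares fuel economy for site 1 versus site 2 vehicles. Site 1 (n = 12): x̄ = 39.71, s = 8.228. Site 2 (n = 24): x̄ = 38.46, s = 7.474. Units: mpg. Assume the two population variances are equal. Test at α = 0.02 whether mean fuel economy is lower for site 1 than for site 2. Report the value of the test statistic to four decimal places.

0.4576

Let group 1 = site 1, group 2 = site 2. H0: μ_1 = μ_2; H1: μ_1 < μ_2 (two-sample pooled-variance t-test, left-tailed).
s_p² = [(12−1)·8.228² + (24−1)·7.474²]/(12+24−2) = 59.691
t = (39.71 − 38.46)/√[59.691·(1/12 + 1/24)] = 0.4576
df = n₁ + n₂ − 2 = 34
p-value = P(T ≤ 0.4576) ≈ 0.6749
Since p ≈ 0.6749 > α = 0.02, fail to reject H0; the data do not provide sufficient evidence against H0.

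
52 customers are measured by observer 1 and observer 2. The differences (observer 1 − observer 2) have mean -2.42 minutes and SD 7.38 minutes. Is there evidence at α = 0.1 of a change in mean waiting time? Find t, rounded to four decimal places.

-2.3646

H0: μ_d = 0; H1: μ_d ≠ 0 (paired t-test on the differences, two-sided).
t = d̄/(s_d/√n) = -2.42/(7.38/√52) = -2.3646
df = n − 1 = 51
Two-sided p-value ≈ 0.0219
Since p ≈ 0.0219 < α = 0.1, reject H0; the data support H1.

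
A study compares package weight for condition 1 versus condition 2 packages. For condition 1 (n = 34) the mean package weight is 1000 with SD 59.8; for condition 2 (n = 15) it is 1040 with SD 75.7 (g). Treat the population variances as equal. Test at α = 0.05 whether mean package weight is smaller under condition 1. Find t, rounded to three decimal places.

Let group 1 = condition 1, group 2 = condition 2. H0: μ_1 = μ_2; H1: μ_1 < μ_2 (two-sample pooled-variance t-test, left-tailed).
s_p² = [(34−1)·59.8² + (15−1)·75.7²]/(34+15−2) = 4217.79
t = (1000 − 1040)/√[4217.79·(1/34 + 1/15)] = -1.987
df = n₁ + n₂ − 2 = 47
p-value = P(T ≤ -1.987) ≈ 0.0264
Since p ≈ 0.0264 < α = 0.05, reject H0; the data support H1.

-1.987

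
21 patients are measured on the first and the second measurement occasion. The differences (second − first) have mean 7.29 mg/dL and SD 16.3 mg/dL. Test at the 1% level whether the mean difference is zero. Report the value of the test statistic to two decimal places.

H0: μ_d = 0; H1: μ_d ≠ 0 (paired t-test on the differences, two-sided).
t = d̄/(s_d/√n) = 7.29/(16.3/√21) = 2.05
df = n − 1 = 20
Two-sided p-value ≈ 0.0538
Since p ≈ 0.0538 > α = 0.01, fail to reject H0; the data do not provide sufficient evidence against H0.

2.05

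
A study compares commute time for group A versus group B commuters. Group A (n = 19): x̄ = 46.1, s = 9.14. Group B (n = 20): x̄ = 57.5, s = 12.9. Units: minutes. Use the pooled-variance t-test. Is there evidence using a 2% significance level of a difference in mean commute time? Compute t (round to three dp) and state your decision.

t = -3.169; reject H0

Let group 1 = group A, group 2 = group B. H0: μ_1 = μ_2; H1: μ_1 ≠ μ_2 (two-sample pooled-variance t-test, two-sided).
s_p² = [(19−1)·9.14² + (20−1)·12.9²]/(19+20−2) = 126.095
t = (46.1 − 57.5)/√[126.095·(1/19 + 1/20)] = -3.169
df = n₁ + n₂ − 2 = 37
Two-sided p-value ≈ 0.003
Since p ≈ 0.003 < α = 0.02, reject H0; the evidence is statistically significant.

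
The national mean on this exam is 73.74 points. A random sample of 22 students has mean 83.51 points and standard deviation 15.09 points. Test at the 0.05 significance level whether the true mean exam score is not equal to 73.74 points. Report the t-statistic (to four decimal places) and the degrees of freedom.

H0: μ = 73.74; H1: μ ≠ 73.74 (one-sample t-test, two-sided).
t = (x̄ − μ₀)/(s/√n) = (83.51 − 73.74)/(15.09/√22) = 3.0368
df = n − 1 = 21
Two-sided p-value ≈ 0.0063
Since p ≈ 0.0063 < α = 0.05, reject H0; the data support H1.

t = 3.0368, df = 21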